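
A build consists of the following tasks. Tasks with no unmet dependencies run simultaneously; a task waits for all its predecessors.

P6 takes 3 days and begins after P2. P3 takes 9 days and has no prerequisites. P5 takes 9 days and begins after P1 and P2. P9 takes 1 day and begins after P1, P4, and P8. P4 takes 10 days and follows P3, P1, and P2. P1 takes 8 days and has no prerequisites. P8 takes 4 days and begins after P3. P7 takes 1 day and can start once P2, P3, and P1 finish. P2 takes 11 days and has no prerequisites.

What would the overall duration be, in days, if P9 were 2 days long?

As given, the longest chain is P2→P4→P9 = 11+10+1 = 22, so the finish is 22 days.
Since P9 is critical, the +1 change carries straight to that chain (now 23 days).
The critical path is still P2→P4→P9; finish is now 23 days.

23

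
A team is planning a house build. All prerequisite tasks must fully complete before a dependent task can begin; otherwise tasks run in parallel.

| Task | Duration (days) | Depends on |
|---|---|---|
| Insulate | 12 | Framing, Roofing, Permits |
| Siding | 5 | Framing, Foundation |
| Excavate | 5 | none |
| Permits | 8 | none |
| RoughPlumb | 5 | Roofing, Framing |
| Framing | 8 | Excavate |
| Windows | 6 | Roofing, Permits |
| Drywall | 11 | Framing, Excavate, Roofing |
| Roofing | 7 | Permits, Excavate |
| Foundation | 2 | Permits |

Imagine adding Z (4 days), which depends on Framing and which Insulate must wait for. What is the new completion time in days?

29

Originally the schedule takes 27 days.
With Z inserted, Insulate now waits for max(Framing, Roofing, Permits, Z).
New critical path: Excavate→Framing→Z→Insulate = 5+8+4+12 = 29 ⇒ 29 days.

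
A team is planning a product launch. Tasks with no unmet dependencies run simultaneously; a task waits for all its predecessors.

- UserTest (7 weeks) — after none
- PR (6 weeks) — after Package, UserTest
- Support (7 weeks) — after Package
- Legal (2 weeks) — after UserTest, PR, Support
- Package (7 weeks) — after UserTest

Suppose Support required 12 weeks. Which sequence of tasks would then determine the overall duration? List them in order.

UserTest, Package, Support, Legal

As given, the longest chain is UserTest→Package→Support→Legal = 7+7+7+2 = 23, so the finish is 23 weeks.
Since Support is critical, the +5 change carries straight to that chain (now 28 weeks).
The critical path is still UserTest→Package→Support→Legal; finish is now 28 weeks.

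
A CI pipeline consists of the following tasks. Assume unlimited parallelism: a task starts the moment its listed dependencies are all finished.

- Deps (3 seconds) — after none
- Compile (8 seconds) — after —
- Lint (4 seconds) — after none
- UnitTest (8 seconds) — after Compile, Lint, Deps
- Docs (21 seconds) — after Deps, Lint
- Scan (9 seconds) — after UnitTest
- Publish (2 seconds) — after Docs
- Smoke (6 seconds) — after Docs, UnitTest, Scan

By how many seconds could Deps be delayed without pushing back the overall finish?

The longest chain is Compile→UnitTest→Scan→Smoke = 8+8+9+6 = 31; overall finish 31 seconds.
Longest path through Deps: 30 seconds (earliest finish 3, latest finish 4).
So Deps can slip 4 − 3 = 1 second.

1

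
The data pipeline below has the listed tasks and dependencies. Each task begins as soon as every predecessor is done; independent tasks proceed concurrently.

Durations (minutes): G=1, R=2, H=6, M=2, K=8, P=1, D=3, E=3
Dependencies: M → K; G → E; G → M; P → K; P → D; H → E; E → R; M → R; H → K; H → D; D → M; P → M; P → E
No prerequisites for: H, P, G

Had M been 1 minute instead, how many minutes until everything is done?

18

The binding path is H→D→M→K = 6+3+2+8 = 19; finish at 19 minutes.
M lies on that path, so at 1 minute the path becomes 18 minutes.
That remains the longest chain; total 18 minutes.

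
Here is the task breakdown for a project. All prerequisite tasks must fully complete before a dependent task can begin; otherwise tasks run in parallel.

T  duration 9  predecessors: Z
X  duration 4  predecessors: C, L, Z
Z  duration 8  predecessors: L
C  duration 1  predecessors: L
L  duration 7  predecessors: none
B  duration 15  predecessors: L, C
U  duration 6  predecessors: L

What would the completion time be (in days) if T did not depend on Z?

23

Before: longest chain L→Z→T = 7+8+9 = 24, finish 24.
Without Z→T, T's earliest start moves from 15 to 0.
New critical path: L→C→B = 7+1+15 = 23 ⇒ 23 days.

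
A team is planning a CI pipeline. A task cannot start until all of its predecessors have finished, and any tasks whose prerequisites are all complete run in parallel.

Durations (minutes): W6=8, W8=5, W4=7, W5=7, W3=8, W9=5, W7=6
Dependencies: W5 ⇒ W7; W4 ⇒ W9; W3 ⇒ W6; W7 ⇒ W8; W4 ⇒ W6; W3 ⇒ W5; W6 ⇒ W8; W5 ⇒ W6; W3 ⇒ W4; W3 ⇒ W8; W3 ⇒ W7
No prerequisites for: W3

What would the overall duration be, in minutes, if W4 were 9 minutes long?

Critical path before the change: W3→W4→W6→W8 = 8+7+8+5 = 28 giving 28 minutes.
W4 is on the critical path; changing it to 9 makes that path 30 minutes.
No other chain overtakes it, so the finish is 30 minutes.

30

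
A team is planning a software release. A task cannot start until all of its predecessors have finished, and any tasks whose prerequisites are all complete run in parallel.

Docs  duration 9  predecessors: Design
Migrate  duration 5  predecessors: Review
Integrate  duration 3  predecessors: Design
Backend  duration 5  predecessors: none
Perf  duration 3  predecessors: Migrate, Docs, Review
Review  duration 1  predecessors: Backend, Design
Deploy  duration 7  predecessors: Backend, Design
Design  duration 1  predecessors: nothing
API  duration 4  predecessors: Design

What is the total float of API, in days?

Critical path: Backend→Review→Migrate→Perf = 5+1+5+3 = 14, so the finish is 14 days.
Longest path through API: 5 days (earliest finish 5, latest finish 14).
Float = 14 − 5 = 9.

9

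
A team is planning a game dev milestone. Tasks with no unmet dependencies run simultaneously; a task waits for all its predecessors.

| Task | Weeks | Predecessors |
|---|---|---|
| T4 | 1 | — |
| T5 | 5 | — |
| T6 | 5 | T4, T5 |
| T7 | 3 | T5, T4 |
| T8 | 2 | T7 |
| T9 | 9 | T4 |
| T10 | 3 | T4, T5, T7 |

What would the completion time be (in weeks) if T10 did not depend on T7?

10

Original critical path: T5→T7→T10 = 5+3+3 = 11 ⇒ 11 weeks.
Without T7→T10, T10's earliest start moves from 8 to 5.
After: T4→T9 = 1+9 = 10 → 10 weeks.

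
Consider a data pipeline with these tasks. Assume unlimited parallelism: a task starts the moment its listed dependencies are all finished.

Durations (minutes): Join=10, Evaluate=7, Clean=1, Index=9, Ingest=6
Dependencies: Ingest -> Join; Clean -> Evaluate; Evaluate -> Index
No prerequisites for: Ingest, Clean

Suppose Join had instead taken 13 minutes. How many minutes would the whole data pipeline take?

Actual critical path: Clean→Evaluate→Index = 1+7+9 = 17 ⇒ 17 minutes.
Join has 1 minute of float (longest path through it is 16).
The binding chain switches to Ingest→Join = 6+13 = 19; finish 19 minutes.

19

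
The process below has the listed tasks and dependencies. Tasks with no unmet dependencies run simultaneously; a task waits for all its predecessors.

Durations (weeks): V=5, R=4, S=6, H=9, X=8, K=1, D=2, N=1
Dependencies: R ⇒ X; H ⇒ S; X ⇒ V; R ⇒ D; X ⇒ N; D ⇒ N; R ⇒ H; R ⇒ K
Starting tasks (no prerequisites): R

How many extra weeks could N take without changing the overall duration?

Critical path: R→H→S = 4+9+6 = 19, so the finish is 19 weeks.
The longest chain containing N totals 13 weeks.
Slack of N = 18 − 12 = 6 weeks.

6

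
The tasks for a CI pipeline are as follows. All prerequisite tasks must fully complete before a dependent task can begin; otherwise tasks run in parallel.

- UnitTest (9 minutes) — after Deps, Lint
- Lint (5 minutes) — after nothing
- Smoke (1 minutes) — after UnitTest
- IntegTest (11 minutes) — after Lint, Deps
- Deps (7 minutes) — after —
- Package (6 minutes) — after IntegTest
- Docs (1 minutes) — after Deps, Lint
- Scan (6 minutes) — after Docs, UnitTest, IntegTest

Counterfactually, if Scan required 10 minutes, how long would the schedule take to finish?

Actual critical path: Deps→IntegTest→Scan = 7+11+6 = 24 ⇒ 24 minutes.
Scan is on the critical path; changing it to 10 makes that path 28 minutes.
The critical path is still Deps→IntegTest→Scan; finish is now 28 minutes.

28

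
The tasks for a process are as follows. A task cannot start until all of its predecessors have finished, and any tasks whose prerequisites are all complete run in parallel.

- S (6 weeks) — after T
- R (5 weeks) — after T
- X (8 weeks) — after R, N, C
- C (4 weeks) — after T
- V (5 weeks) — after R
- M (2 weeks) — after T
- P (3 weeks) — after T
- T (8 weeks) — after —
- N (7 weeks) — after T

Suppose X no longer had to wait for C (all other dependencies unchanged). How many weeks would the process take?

23

Original critical path: T→N→X = 8+7+8 = 23 ⇒ 23 weeks.
Dropping C→X doesn't change X's earliest start (15); another predecessor still binds.
The longest chain is now T→N→X = 8+7+8 = 23, so the process takes 23 weeks.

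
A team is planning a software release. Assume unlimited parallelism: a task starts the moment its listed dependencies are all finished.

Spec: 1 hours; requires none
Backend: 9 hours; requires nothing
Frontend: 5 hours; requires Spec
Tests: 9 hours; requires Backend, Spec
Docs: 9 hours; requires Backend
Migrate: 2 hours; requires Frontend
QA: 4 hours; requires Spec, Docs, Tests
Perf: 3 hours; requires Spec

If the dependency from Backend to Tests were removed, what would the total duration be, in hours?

22

With the dependency in place, Backend→Tests→QA = 9+9+4 = 22 sets the finish at 22 hours.
Without Backend→Tests, Tests's earliest start moves from 9 to 1.
After: Backend→Docs→QA = 9+9+4 = 22 → 22 hours.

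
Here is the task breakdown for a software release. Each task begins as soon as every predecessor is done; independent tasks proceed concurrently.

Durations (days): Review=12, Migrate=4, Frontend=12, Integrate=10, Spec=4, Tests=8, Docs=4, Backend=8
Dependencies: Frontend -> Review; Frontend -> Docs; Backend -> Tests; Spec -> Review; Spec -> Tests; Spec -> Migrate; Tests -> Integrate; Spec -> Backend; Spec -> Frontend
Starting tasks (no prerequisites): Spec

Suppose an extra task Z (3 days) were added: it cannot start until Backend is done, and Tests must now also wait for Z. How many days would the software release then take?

Originally the software release takes 30 days.
With Z inserted, Tests now waits for max(Backend, Spec, Z).
New critical path: Spec→Backend→Z→Tests→Integrate = 4+8+3+8+10 = 33 ⇒ 33 days.

33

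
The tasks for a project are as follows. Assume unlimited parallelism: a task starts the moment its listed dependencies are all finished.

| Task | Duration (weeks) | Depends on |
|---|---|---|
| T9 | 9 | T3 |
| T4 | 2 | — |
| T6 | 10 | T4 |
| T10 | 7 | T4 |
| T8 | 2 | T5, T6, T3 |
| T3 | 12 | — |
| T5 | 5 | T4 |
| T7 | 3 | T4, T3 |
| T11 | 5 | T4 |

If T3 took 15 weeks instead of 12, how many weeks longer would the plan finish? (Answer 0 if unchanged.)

3

As given, the longest chain is T3→T9 = 12+9 = 21, so the finish is 21 weeks.
T3 lies on that path, so at 15 weeks the path becomes 24 weeks.
That remains the longest chain; total 24 weeks.
Change in finish: 24 − 21 = +3 weeks.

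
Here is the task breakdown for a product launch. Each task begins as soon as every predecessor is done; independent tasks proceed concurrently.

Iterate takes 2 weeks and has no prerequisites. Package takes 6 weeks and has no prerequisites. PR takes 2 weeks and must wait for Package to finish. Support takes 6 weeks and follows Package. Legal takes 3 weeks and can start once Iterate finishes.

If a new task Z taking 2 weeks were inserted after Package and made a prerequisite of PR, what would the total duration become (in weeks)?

Originally the plan takes 12 weeks.
With Z inserted, PR now waits for max(Package, Z).
New critical path: Package→Support = 6+6 = 12 ⇒ 12 weeks.

12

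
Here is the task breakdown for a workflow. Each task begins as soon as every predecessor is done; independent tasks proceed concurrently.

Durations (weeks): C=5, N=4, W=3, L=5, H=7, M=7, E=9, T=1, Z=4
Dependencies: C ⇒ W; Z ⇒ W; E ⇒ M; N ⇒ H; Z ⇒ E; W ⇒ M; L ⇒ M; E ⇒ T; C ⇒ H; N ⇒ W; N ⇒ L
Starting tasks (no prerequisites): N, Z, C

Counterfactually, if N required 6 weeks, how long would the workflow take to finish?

As given, the longest chain is Z→E→M = 4+9+7 = 20, so the finish is 20 weeks.
N is off the critical path — its longest chain is 16 weeks, giving 4 of slack.
No other chain overtakes it, so the finish is 20 weeks.

20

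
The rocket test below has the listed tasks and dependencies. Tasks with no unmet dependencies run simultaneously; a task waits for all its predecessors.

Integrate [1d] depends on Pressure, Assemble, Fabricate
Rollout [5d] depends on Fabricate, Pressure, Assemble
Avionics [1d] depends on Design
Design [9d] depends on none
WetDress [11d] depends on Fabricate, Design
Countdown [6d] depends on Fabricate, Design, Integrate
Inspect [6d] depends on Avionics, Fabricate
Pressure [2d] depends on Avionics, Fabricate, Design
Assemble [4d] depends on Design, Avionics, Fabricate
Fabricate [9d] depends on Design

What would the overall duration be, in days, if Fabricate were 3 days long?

Actual critical path: Design→Fabricate→Assemble→Integrate→Countdown = 9+9+4+1+6 = 29 ⇒ 29 days.
Fabricate lies on that path, so at 3 days the path becomes 23 days.
The critical path is still Design→Fabricate→Assemble→Integrate→Countdown; finish is now 23 days.

23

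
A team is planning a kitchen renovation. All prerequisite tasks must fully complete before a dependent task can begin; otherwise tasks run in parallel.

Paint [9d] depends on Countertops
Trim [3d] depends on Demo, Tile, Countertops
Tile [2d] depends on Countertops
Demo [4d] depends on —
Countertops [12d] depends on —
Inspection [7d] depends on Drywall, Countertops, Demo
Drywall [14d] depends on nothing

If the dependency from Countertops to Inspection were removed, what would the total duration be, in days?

With the dependency in place, Drywall→Inspection = 14+7 = 21 sets the finish at 21 days.
Dropping Countertops→Inspection doesn't change Inspection's earliest start (14); another predecessor still binds.
The longest chain is now Drywall→Inspection = 14+7 = 21, so the kitchen renovation takes 21 days.

21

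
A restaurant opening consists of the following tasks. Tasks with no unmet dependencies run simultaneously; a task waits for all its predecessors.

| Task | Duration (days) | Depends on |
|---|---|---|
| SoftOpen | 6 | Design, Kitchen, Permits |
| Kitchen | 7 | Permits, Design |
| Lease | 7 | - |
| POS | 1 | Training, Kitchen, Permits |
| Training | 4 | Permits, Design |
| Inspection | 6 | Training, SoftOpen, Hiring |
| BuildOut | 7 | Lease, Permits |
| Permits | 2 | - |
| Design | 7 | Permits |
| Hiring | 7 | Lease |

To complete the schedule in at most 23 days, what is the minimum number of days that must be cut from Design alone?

5

Current finish: 28 days; target: 23.
Design is on every critical path, so each day cut from Design cuts the finish by one (this holds down to a finish of 22).
Need 28 − 23 = 5 days off Design → Design becomes 2 days, finish becomes 23.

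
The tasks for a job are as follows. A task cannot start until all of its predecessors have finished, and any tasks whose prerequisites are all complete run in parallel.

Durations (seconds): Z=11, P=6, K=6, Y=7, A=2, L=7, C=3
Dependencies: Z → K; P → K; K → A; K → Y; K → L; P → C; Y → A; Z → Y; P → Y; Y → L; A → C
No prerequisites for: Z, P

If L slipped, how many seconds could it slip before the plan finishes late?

The longest chain is Z→K→Y→L = 11+6+7+7 = 31; overall finish 31 seconds.
Longest path through L: 31 seconds (earliest finish 31, latest finish 31).
So L can slip 31 − 31 = 0 seconds.

0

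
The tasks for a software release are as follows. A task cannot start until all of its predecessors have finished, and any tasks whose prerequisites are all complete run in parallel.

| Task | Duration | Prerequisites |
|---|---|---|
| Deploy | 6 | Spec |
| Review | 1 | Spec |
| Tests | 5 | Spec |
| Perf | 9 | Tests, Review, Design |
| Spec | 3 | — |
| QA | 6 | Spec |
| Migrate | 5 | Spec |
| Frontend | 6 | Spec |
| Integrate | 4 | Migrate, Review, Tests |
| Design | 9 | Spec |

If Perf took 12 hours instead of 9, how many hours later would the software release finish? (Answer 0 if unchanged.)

3

Critical path before the change: Spec→Design→Perf = 3+9+9 = 21 giving 21 hours.
Perf is on the critical path; changing it to 12 makes that path 24 hours.
That remains the longest chain; total 24 hours.
Change in finish: 24 − 21 = +3 hours.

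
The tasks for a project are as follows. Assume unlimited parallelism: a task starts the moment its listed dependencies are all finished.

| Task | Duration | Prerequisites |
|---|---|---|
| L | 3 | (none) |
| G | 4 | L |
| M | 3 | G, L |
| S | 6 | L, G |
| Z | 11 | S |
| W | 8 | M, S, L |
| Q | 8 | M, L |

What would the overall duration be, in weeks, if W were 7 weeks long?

The binding path is L→G→S→Z = 3+4+6+11 = 24; finish at 24 weeks.
W is off the critical path — its longest chain is 21 weeks, giving 3 of slack.
No other chain overtakes it, so the finish is 24 weeks.

24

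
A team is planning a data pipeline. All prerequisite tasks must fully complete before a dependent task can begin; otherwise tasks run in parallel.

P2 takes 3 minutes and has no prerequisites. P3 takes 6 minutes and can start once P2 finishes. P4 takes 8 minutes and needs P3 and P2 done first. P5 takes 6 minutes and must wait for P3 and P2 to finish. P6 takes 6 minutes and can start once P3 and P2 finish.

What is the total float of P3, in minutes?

P2→P3→P4 = 3+6+8 = 17 sets the makespan at 17 minutes.
Longest path through P3: 17 minutes (earliest finish 9, latest finish 9).
So P3 can slip 9 − 9 = 0 minutes.

0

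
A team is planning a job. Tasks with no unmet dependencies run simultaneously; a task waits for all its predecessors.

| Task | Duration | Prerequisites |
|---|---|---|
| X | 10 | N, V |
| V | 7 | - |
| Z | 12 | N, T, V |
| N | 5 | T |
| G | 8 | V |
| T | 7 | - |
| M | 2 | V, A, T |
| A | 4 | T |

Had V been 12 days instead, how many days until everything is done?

24

Critical path before the change: T→N→Z = 7+5+12 = 24 giving 24 days.
The longest path through V is only 19 days, so V has float 5.
The critical path is still T→N→Z; finish is now 24 days.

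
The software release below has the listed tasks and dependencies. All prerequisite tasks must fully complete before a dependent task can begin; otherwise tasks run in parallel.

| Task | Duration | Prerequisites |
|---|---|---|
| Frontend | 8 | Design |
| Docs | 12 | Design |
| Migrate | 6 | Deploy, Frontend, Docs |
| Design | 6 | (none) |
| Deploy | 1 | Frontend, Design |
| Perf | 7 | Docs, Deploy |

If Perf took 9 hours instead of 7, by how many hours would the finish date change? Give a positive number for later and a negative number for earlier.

Critical path before the change: Design→Docs→Perf = 6+12+7 = 25 giving 25 hours.
Since Perf is critical, the +2 change carries straight to that chain (now 27 hours).
That remains the longest chain; total 27 hours.
Change in finish: 27 − 25 = +2 hours.

2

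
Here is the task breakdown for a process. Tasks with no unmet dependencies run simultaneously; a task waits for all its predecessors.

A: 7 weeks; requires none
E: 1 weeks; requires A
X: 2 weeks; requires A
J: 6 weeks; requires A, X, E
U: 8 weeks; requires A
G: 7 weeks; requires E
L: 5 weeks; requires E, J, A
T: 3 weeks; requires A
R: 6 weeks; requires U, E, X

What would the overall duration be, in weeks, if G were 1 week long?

21

As given, the longest chain is A→U→R = 7+8+6 = 21, so the finish is 21 weeks.
G is off the critical path — its longest chain is 15 weeks, giving 6 of slack.
The critical path is still A→U→R; finish is now 21 weeks.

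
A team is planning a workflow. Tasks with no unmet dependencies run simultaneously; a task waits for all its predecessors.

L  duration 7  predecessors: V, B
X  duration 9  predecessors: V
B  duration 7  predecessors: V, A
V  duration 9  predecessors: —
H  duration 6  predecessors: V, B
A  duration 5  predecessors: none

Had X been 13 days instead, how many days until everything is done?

The binding path is V→B→L = 9+7+7 = 23; finish at 23 days.
The longest path through X is only 18 days, so X has float 5.
That remains the longest chain; total 23 days.

23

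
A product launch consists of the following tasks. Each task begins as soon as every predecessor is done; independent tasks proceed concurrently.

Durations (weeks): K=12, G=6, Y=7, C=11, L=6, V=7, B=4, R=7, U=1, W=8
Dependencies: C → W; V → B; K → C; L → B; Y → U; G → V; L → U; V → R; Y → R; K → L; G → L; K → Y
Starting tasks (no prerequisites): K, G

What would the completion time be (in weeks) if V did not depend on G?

Before: longest chain K→C→W = 12+11+8 = 31, finish 31.
Without G→V, V's earliest start moves from 6 to 0.
New critical path: K→C→W = 12+11+8 = 31 ⇒ 31 weeks.

31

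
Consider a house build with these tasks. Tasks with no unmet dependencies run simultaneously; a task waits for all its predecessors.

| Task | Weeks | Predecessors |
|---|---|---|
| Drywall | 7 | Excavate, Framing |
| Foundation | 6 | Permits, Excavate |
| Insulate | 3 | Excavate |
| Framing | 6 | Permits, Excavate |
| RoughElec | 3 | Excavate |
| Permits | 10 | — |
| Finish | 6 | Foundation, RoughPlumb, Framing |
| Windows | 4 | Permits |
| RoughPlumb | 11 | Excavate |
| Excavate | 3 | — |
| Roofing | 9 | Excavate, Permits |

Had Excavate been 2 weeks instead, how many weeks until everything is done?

23

Baseline: Permits→Framing→Drywall = 10+6+7 = 23 → 23 weeks.
Excavate has 3 weeks of float (longest path through it is 20).
No other chain overtakes it, so the finish is 23 weeks.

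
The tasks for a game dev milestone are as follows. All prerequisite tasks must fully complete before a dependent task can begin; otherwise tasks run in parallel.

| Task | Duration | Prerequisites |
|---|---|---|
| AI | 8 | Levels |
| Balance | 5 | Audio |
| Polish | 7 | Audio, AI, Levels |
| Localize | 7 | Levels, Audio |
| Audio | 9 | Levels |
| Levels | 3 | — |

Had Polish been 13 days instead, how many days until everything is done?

Actual critical path: Levels→Audio→Polish = 3+9+7 = 19 ⇒ 19 days.
Polish is on the critical path; changing it to 13 makes that path 25 days.
The critical path is still Levels→Audio→Polish; finish is now 25 days.

25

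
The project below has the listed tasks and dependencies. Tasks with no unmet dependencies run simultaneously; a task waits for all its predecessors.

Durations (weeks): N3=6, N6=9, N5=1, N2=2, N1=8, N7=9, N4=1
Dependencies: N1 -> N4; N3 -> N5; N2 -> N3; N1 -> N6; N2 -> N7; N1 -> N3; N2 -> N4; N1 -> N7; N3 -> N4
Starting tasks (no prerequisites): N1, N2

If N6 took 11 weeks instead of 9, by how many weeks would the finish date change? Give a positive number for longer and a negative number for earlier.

Baseline: N1→N6 = 8+9 = 17 → 17 weeks.
N6 is on the critical path; changing it to 11 makes that path 19 weeks.
The critical path is still N1→N6; finish is now 19 weeks.
Change in finish: 19 − 17 = +2 weeks.

2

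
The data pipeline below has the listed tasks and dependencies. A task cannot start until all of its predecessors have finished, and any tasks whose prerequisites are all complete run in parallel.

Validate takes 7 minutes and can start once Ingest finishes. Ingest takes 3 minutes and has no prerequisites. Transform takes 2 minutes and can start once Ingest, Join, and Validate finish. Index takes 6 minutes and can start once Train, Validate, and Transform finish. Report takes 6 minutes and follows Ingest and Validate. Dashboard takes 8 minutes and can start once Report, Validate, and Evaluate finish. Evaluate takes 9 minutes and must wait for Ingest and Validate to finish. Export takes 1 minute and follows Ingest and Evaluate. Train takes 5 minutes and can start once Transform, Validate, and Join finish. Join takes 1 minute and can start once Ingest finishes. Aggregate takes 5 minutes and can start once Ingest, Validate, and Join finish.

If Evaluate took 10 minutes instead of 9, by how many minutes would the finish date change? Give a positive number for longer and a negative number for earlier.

1

Critical path before the change: Ingest→Validate→Evaluate→Dashboard = 3+7+9+8 = 27 giving 27 minutes.
Since Evaluate is critical, the +1 change carries straight to that chain (now 28 minutes).
No other chain overtakes it, so the finish is 28 minutes.
Change in finish: 28 − 27 = +1 minutes.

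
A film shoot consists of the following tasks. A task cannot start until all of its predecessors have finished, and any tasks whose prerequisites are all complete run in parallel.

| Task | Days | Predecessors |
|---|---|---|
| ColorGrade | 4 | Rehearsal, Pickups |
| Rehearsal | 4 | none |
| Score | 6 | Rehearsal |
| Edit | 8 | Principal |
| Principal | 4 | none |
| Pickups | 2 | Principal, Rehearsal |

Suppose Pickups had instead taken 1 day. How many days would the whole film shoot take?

Baseline: Principal→Edit = 4+8 = 12 → 12 days.
Pickups has 2 days of float (longest path through it is 10).
No other chain overtakes it, so the finish is 12 days.

12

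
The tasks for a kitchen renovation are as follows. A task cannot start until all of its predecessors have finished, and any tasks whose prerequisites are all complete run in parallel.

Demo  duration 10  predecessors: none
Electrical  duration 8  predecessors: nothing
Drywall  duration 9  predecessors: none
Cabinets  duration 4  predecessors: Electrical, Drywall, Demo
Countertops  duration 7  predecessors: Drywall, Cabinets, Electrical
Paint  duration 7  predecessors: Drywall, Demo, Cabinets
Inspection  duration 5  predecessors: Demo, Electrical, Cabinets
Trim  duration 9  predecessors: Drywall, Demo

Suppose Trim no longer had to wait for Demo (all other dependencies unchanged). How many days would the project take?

21

With the dependency in place, Demo→Cabinets→Countertops = 10+4+7 = 21 sets the finish at 21 days.
Without Demo→Trim, Trim's earliest start moves from 10 to 9.
After: Demo→Cabinets→Countertops = 10+4+7 = 21 → 21 days.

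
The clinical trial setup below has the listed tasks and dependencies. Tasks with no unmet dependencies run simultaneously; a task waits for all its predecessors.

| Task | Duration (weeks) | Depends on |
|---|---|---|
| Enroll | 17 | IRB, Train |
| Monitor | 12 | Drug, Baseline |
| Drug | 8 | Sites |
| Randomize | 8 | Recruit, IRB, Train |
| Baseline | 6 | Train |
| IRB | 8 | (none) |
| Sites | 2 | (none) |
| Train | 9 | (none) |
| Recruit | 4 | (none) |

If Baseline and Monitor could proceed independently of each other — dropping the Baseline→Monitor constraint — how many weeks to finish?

Original critical path: Train→Baseline→Monitor = 9+6+12 = 27 ⇒ 27 weeks.
Without Baseline→Monitor, Monitor's earliest start moves from 15 to 10.
The longest chain is now Train→Enroll = 9+17 = 26, so the project takes 26 weeks.

26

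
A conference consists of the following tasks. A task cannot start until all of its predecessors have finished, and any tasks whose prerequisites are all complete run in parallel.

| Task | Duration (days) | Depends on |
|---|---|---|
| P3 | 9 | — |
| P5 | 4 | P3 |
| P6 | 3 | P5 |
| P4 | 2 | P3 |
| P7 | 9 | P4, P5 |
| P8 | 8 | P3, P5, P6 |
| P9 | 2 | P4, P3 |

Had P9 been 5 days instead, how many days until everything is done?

Actual critical path: P3→P5→P6→P8 = 9+4+3+8 = 24 ⇒ 24 days.
P9 has 11 days of float (longest path through it is 13).
No other chain overtakes it, so the finish is 24 days.

24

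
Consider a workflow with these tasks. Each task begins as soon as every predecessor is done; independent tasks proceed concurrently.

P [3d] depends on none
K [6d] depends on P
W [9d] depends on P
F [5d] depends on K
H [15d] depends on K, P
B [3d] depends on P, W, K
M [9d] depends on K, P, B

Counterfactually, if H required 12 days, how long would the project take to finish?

24

Critical path before the change: P→K→H = 3+6+15 = 24 giving 24 days.
Since H is critical, the -3 change carries straight to that chain (now 21 days).
The binding chain switches to P→W→B→M = 3+9+3+9 = 24; finish 24 days.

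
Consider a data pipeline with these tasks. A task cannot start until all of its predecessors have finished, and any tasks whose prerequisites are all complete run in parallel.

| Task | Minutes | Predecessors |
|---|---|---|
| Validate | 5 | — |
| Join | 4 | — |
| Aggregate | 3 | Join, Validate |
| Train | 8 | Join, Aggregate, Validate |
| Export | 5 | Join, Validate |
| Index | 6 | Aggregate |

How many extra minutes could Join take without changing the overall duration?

1

Validate→Aggregate→Train = 5+3+8 = 16 sets the makespan at 16 minutes.
Join finishes as early as 4 and must finish by 5.
Float = 16 − 15 = 1.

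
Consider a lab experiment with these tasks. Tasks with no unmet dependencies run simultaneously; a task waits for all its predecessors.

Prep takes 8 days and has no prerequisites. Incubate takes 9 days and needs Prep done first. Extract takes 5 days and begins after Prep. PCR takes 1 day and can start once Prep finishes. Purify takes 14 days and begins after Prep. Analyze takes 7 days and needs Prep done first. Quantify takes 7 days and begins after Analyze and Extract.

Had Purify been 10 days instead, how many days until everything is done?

22

The binding path is Prep→Purify = 8+14 = 22; finish at 22 days.
Purify lies on that path, so at 10 days the path becomes 18 days.
Now Prep→Analyze→Quantify = 8+7+7 = 22 is longest, so the finish becomes 22 days.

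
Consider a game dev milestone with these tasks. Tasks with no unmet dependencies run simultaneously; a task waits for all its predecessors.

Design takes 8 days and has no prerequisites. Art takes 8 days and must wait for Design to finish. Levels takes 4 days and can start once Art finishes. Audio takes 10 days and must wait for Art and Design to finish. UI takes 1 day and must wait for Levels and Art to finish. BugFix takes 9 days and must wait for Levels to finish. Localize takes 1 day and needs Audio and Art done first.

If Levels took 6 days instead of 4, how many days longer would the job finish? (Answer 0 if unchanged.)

2

Baseline: Design→Art→Levels→BugFix = 8+8+4+9 = 29 → 29 days.
Levels lies on that path, so at 6 days the path becomes 31 days.
No other chain overtakes it, so the finish is 31 days.
Change in finish: 31 − 29 = +2 days.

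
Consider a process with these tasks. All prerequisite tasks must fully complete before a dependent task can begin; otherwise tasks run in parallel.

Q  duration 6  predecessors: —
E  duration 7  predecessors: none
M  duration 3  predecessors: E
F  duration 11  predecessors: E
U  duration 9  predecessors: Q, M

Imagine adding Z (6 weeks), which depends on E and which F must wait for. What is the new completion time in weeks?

24

Originally the schedule takes 19 weeks.
With Z inserted, F now waits for max(E, Z).
New critical path: E→Z→F = 7+6+11 = 24 ⇒ 24 weeks.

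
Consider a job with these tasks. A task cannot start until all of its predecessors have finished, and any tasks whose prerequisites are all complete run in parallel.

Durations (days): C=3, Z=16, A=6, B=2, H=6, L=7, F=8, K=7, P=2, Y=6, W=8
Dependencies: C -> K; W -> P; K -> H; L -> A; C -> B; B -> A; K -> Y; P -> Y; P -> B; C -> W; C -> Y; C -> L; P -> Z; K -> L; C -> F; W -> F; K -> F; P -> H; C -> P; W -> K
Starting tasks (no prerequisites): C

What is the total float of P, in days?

C→W→K→L→A = 3+8+7+7+6 = 31 sets the makespan at 31 days.
Longest path through P: 29 days (earliest finish 13, latest finish 15).
Slack of P = 13 − 11 = 2 days.

2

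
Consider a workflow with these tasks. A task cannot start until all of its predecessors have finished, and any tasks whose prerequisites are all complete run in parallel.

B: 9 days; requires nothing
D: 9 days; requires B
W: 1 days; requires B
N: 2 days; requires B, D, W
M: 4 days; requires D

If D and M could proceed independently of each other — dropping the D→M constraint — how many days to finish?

Before: longest chain B→D→M = 9+9+4 = 22, finish 22.
Without D→M, M's earliest start moves from 18 to 0.
New critical path: B→D→N = 9+9+2 = 20 ⇒ 20 days.

20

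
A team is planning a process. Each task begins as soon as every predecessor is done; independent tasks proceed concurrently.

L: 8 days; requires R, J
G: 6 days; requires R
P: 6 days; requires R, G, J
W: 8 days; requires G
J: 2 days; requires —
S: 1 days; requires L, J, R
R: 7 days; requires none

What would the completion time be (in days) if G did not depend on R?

16

Before: longest chain R→G→W = 7+6+8 = 21, finish 21.
Without R→G, G's earliest start moves from 7 to 0.
New critical path: R→L→S = 7+8+1 = 16 ⇒ 16 days.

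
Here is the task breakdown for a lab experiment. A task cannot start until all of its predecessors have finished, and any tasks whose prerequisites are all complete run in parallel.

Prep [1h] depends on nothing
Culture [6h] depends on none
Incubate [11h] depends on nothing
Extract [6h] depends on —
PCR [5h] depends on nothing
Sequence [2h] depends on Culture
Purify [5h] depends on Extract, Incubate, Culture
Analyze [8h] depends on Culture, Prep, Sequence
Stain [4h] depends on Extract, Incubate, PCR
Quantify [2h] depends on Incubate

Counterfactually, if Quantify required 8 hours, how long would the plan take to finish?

Actual critical path: Culture→Sequence→Analyze = 6+2+8 = 16 ⇒ 16 hours.
Quantify has 3 hours of float (longest path through it is 13).
Now Incubate→Quantify = 11+8 = 19 is longest, so the finish becomes 19 hours.

19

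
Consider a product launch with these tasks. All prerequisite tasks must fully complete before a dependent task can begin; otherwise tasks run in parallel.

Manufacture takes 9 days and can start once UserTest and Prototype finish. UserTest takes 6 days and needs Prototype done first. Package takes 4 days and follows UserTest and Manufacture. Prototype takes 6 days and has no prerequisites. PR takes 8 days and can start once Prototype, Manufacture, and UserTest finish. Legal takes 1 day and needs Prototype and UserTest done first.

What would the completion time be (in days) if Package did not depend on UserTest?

29

Before: longest chain Prototype→UserTest→Manufacture→PR = 6+6+9+8 = 29, finish 29.
Dropping UserTest→Package doesn't change Package's earliest start (21); another predecessor still binds.
After: Prototype→UserTest→Manufacture→PR = 6+6+9+8 = 29 → 29 days.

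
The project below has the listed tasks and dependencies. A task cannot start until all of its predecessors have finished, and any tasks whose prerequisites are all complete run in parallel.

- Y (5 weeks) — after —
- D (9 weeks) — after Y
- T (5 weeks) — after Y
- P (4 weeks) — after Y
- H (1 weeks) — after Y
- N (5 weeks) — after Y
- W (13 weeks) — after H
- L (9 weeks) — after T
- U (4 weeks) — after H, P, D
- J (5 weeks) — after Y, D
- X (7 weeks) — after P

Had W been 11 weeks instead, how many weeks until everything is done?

Critical path before the change: Y→H→W = 5+1+13 = 19 giving 19 weeks.
W is on the critical path; changing it to 11 makes that path 17 weeks.
The binding chain switches to Y→D→J = 5+9+5 = 19; finish 19 weeks.

19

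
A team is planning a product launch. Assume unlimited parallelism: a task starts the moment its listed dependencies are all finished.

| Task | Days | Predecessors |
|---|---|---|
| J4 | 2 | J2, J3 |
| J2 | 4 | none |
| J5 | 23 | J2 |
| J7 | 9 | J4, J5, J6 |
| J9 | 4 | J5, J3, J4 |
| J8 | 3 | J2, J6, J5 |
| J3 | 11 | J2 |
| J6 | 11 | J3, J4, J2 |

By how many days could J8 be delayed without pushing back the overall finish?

6

Critical path: J2→J3→J4→J6→J7 = 4+11+2+11+9 = 37, so the finish is 37 days.
J8 finishes as early as 31 and must finish by 37.
So J8 can slip 37 − 31 = 6 days.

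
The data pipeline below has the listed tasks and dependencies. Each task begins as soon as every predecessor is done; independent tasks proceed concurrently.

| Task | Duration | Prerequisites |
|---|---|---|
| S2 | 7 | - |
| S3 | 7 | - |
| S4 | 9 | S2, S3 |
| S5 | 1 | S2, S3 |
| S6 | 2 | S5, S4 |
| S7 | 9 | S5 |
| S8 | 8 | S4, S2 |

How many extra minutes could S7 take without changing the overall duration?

7

The longest chain is S2→S4→S8 = 7+9+8 = 24; overall finish 24 minutes.
Longest path through S7: 17 minutes (earliest finish 17, latest finish 24).
So S7 can slip 24 − 17 = 7 minutes.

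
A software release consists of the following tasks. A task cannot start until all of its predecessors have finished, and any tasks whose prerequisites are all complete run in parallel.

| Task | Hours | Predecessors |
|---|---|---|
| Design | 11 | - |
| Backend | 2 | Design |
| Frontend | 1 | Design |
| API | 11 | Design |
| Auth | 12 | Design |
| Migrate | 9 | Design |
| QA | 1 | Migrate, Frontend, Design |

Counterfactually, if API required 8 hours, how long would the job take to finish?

23

Actual critical path: Design→Auth = 11+12 = 23 ⇒ 23 hours.
API has 1 hour of float (longest path through it is 22).
That remains the longest chain; total 23 hours.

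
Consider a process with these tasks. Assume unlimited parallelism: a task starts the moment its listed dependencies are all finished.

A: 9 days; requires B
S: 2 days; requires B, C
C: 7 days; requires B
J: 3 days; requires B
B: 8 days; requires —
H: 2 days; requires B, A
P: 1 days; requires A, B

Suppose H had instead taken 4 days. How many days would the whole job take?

21

As given, the longest chain is B→A→H = 8+9+2 = 19, so the finish is 19 days.
H lies on that path, so at 4 days the path becomes 21 days.
The critical path is still B→A→H; finish is now 21 days.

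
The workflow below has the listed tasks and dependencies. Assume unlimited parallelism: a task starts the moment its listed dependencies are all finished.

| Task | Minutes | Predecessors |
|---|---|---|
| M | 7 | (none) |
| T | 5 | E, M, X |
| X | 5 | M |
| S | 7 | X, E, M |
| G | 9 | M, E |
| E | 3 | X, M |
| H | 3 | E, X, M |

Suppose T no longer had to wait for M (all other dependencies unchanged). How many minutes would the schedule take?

With the dependency in place, M→X→E→G = 7+5+3+9 = 24 sets the finish at 24 minutes.
Dropping M→T doesn't change T's earliest start (15); another predecessor still binds.
New critical path: M→X→E→G = 7+5+3+9 = 24 ⇒ 24 minutes.

24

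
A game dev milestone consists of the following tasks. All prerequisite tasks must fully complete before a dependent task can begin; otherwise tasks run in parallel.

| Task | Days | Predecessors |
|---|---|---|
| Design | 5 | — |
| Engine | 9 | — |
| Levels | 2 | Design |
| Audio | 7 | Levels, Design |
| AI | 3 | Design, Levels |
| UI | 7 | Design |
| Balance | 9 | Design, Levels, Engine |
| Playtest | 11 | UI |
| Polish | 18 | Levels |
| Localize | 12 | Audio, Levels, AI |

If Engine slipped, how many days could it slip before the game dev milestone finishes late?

Design→Levels→Audio→Localize = 5+2+7+12 = 26 sets the makespan at 26 days.
The longest chain containing Engine totals 18 days.
Float = 26 − 18 = 8.

8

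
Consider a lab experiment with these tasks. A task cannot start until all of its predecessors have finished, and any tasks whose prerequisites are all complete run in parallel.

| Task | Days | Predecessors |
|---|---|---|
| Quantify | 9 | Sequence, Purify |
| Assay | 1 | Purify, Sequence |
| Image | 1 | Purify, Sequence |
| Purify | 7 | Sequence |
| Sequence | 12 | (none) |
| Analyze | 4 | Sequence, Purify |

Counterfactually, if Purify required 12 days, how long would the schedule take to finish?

33

Baseline: Sequence→Purify→Quantify = 12+7+9 = 28 → 28 days.
Since Purify is critical, the +5 change carries straight to that chain (now 33 days).
That remains the longest chain; total 33 days.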